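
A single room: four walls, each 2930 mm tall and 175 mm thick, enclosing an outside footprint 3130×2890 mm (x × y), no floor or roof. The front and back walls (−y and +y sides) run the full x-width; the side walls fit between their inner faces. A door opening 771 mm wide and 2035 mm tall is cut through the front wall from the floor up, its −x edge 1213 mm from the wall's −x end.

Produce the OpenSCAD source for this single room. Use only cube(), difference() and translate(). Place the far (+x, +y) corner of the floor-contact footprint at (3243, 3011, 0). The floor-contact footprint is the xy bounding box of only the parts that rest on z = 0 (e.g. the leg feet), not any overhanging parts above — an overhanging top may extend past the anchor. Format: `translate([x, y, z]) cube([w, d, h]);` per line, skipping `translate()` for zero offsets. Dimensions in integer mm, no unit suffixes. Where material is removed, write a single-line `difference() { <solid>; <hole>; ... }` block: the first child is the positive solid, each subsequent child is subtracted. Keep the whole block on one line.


difference() { translate([113, 121, 0]) cube([3130, 175, 2930]); translate([1326, 121, 0]) cube([771, 175, 2035]); }
translate([113, 2836, 0]) cube([3130, 175, 2930]);
translate([113, 296, 0]) cube([175, 2540, 2930]);
translate([3068, 296, 0]) cube([175, 2540, 2930]);


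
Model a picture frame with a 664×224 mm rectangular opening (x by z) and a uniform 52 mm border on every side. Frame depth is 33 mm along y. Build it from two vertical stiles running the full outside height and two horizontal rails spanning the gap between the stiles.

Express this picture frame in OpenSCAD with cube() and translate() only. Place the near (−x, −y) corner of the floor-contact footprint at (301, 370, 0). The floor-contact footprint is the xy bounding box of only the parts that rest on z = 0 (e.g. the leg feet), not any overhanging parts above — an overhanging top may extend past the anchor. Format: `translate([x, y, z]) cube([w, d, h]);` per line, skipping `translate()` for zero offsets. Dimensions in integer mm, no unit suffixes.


translate([301, 370, 0]) cube([52, 33, 328]);
translate([1017, 370, 0]) cube([52, 33, 328]);
translate([353, 370, 0]) cube([664, 33, 52]);
translate([353, 370, 276]) cube([664, 33, 52]);


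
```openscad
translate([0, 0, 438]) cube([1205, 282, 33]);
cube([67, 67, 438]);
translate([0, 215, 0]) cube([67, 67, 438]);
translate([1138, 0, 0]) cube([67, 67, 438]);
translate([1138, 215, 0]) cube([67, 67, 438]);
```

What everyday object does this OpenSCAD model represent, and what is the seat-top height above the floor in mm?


A bench. The seat-top height is 471 mm.

A long slab on four corner posts — a bench. The slab sits at z = 438 with thickness 33, so the top is 438 + 33 = 471 mm.


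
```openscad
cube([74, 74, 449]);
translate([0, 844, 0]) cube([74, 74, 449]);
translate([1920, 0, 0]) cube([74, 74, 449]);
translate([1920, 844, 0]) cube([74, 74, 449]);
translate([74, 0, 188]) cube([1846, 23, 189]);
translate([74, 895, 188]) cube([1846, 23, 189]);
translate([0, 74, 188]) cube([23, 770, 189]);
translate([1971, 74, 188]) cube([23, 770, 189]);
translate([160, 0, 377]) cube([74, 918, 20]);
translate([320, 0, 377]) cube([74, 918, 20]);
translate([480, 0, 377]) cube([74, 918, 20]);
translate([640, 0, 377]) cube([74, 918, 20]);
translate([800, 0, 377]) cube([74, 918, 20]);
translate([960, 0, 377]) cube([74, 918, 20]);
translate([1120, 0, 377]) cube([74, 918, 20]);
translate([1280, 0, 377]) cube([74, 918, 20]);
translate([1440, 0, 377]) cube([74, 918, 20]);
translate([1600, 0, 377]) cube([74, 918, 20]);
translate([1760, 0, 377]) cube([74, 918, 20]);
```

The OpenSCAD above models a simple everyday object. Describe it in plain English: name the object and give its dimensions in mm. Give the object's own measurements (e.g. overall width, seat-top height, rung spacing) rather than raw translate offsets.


A bed frame 1994 mm long (x) by 918 mm wide (y). Four 74×74 mm corner posts, 449 mm tall, at the corners of the footprint. Four rails of 23 mm thickness and 189 mm height run between adjacent posts with their undersides at z = 188 mm, their outer faces flush with the outside of the frame (the two x-running rails run between the posts' inner faces; the two y-running rails run between the posts' inner faces). 11 slats, each 74 mm wide (x) and 20 mm thick, lie across the top of the two x-running rails, running the full 918 mm width of the frame in y; along x they sit between the end posts with a 86 mm gap after the −x posts and between neighbouring slats and before the +x posts.


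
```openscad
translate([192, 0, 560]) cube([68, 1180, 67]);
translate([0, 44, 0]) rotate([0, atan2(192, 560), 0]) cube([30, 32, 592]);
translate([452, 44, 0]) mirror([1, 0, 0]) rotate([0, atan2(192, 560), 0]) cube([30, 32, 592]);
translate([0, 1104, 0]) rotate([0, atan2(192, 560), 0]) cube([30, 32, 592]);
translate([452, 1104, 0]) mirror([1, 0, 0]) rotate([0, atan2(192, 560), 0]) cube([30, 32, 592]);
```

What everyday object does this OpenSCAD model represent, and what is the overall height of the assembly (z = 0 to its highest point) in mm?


A sawhorse. The overall height is 627 mm.

A beam across two mirrored pairs of raked legs — a sawhorse. The beam's underside is at z = 560 (matching the legs' vertical rise in atan2(192, 560)) and the beam is 67 mm tall, so its top is at 560 + 67 = 627 mm. The raked legs top out at the beam's underside, so that is the highest point.


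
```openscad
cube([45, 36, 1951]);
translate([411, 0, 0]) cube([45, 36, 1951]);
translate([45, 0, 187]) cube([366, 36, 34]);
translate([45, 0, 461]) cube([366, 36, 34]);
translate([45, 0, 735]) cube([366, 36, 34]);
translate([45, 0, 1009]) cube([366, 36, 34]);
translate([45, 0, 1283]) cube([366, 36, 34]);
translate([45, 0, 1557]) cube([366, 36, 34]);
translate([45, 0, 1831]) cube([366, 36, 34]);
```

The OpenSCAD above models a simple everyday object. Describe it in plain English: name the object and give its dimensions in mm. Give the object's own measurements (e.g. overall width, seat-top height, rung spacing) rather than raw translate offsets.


A straight ladder. Two 45×36 mm vertical rails, 1951 mm tall, stand 456 mm apart (outside-to-outside) with their front faces coplanar on the −y side. 7 rungs, each 36 mm deep and 34 mm tall, span between the inner faces of the rails, front faces flush with the rails. The lowest rung's underside is at z = 187 mm and rungs are spaced 274 mm apart (underside to underside).


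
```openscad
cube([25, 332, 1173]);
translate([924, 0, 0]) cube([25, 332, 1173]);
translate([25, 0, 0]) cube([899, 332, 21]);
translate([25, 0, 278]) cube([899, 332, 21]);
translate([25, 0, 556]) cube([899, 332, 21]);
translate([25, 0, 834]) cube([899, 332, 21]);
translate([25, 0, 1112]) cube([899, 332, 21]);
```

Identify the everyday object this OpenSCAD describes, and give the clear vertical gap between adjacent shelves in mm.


A bookshelf. The clear shelf gap is 257 mm.

Two tall side panels with 5 horizontal boards between them — a bookshelf. The first two shelf undersides are at z = 0 and z = 278; with shelf thickness 21, the clear gap is 278 − 0 − 21 = 257 mm.


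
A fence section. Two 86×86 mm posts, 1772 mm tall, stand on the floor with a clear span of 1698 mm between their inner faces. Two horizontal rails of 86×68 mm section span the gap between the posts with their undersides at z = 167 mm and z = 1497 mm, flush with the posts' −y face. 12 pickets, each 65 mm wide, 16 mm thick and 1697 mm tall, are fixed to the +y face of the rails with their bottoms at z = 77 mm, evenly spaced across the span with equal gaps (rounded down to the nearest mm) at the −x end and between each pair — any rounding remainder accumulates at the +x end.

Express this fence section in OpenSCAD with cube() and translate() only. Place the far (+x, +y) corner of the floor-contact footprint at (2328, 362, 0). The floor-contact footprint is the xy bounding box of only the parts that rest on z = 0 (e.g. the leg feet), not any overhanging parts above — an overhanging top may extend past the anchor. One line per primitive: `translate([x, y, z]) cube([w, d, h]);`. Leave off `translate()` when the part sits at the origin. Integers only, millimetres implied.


translate([458, 276, 0]) cube([86, 86, 1772]);
translate([2242, 276, 0]) cube([86, 86, 1772]);
translate([544, 276, 167]) cube([1698, 86, 68]);
translate([544, 276, 1497]) cube([1698, 86, 68]);
translate([614, 362, 77]) cube([65, 16, 1697]);
translate([749, 362, 77]) cube([65, 16, 1697]);
translate([884, 362, 77]) cube([65, 16, 1697]);
translate([1019, 362, 77]) cube([65, 16, 1697]);
translate([1154, 362, 77]) cube([65, 16, 1697]);
translate([1289, 362, 77]) cube([65, 16, 1697]);
translate([1424, 362, 77]) cube([65, 16, 1697]);
translate([1559, 362, 77]) cube([65, 16, 1697]);
translate([1694, 362, 77]) cube([65, 16, 1697]);
translate([1829, 362, 77]) cube([65, 16, 1697]);
translate([1964, 362, 77]) cube([65, 16, 1697]);
translate([2099, 362, 77]) cube([65, 16, 1697]);


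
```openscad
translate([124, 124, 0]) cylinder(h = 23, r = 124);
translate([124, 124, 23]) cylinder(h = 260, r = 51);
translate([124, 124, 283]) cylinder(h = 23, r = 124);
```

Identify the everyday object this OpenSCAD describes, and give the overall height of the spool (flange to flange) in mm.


A spool. The overall height is 306 mm.

Three coaxial cylinders, large–small–large — a spool. Two 23 mm flanges and a 260 mm core give 23 + 260 + 23 = 306 mm.


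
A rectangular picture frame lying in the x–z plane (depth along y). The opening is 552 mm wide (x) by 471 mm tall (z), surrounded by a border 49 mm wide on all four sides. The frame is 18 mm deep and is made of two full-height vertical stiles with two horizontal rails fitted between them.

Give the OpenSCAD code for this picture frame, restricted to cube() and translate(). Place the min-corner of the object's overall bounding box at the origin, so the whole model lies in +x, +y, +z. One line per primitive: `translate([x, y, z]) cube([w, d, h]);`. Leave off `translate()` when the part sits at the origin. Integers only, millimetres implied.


cube([49, 18, 569]);
translate([601, 0, 0]) cube([49, 18, 569]);
translate([49, 0, 0]) cube([552, 18, 49]);
translate([49, 0, 520]) cube([552, 18, 49]);


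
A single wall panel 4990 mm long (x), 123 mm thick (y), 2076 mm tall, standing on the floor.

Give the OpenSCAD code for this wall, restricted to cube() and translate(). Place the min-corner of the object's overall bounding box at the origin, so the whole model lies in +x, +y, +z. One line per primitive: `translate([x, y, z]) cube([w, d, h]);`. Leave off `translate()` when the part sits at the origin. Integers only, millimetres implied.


cube([4990, 123, 2076]);


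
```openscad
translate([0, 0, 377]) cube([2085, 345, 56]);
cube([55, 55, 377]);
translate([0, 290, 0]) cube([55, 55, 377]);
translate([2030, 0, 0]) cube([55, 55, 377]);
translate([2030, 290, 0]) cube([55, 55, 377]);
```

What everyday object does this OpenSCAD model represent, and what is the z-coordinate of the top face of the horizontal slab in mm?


A bench. The seat-top height is 433 mm.

A long slab on four corner posts — a bench. The slab sits at z = 377 with thickness 56, so the top is 377 + 56 = 433 mm.


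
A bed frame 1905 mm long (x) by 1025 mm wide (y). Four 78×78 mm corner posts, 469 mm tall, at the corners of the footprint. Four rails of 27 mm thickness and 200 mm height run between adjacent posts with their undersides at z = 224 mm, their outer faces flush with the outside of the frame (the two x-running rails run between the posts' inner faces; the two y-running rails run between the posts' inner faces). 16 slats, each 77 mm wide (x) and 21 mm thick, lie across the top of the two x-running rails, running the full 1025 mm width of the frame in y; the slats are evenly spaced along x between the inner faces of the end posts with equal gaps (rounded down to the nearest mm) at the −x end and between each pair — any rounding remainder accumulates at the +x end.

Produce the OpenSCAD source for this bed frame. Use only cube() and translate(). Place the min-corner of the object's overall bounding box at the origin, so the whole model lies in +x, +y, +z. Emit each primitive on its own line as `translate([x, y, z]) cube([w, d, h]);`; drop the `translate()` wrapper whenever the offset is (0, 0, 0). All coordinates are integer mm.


// slat z = rail_z + rail_h = 224 + 200 = 424
// slat gap = ⌊(1749 − 16·77) / 17⌋ = 30
cube([78, 78, 469]);
translate([0, 947, 0]) cube([78, 78, 469]);
translate([1827, 0, 0]) cube([78, 78, 469]);
translate([1827, 947, 0]) cube([78, 78, 469]);
translate([78, 0, 224]) cube([1749, 27, 200]);
translate([78, 998, 224]) cube([1749, 27, 200]);
translate([0, 78, 224]) cube([27, 869, 200]);
translate([1878, 78, 224]) cube([27, 869, 200]);
translate([108, 0, 424]) cube([77, 1025, 21]);
translate([215, 0, 424]) cube([77, 1025, 21]);
translate([322, 0, 424]) cube([77, 1025, 21]);
translate([429, 0, 424]) cube([77, 1025, 21]);
translate([536, 0, 424]) cube([77, 1025, 21]);
translate([643, 0, 424]) cube([77, 1025, 21]);
translate([750, 0, 424]) cube([77, 1025, 21]);
translate([857, 0, 424]) cube([77, 1025, 21]);
translate([964, 0, 424]) cube([77, 1025, 21]);
translate([1071, 0, 424]) cube([77, 1025, 21]);
translate([1178, 0, 424]) cube([77, 1025, 21]);
translate([1285, 0, 424]) cube([77, 1025, 21]);
translate([1392, 0, 424]) cube([77, 1025, 21]);
translate([1499, 0, 424]) cube([77, 1025, 21]);
translate([1606, 0, 424]) cube([77, 1025, 21]);
translate([1713, 0, 424]) cube([77, 1025, 21]);


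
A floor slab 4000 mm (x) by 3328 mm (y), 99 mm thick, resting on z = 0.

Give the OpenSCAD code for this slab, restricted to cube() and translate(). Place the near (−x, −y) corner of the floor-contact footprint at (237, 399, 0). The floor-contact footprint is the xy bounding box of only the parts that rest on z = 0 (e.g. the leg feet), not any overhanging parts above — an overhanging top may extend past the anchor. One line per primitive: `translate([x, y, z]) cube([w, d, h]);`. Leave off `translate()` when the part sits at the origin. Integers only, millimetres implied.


translate([237, 399, 0]) cube([4000, 3328, 99]);


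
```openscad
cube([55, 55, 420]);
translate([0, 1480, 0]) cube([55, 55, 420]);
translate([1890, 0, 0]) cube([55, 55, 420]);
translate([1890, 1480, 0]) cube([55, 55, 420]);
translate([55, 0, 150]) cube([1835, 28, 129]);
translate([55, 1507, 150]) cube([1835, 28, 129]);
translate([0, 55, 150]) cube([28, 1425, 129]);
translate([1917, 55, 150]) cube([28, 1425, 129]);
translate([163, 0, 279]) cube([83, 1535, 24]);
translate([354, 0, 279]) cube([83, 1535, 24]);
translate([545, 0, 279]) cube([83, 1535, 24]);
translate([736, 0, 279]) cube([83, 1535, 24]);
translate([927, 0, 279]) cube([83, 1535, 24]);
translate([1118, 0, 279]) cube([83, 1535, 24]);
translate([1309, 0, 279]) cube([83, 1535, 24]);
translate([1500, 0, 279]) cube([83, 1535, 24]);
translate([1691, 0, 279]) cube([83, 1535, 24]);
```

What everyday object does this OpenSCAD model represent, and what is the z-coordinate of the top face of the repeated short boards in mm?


A bed frame. The slat-top height is 303 mm.

Four posts, four rails, and a row of slats — a bed frame. Slats sit on the rails at z = 150 + 129 = 279; with slat thickness 24, the top is 303 mm.


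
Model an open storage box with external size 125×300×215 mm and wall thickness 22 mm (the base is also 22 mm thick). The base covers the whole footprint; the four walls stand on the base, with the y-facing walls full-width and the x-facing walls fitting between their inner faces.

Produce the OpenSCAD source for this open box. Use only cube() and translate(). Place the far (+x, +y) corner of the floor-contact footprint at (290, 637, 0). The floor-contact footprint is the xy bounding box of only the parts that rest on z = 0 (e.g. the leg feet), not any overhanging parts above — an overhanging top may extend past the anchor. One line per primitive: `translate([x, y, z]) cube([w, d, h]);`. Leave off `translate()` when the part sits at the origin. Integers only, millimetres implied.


translate([165, 337, 0]) cube([125, 300, 22]);
translate([165, 337, 22]) cube([125, 22, 193]);
translate([165, 615, 22]) cube([125, 22, 193]);
translate([165, 359, 22]) cube([22, 256, 193]);
translate([268, 359, 22]) cube([22, 256, 193]);


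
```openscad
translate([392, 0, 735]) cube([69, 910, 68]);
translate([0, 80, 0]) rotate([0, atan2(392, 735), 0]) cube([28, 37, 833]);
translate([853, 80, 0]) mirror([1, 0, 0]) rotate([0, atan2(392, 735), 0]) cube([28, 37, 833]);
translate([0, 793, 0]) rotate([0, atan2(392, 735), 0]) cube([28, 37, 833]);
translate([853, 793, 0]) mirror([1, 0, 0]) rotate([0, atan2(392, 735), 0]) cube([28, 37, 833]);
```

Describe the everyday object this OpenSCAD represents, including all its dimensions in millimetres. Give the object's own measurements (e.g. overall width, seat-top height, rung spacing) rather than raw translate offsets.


A sawhorse. A 69×910×68 mm beam (x, y, z) sits on two A-frame leg pairs. Each pair is two raked legs of 28×37 mm section (37 mm along y) splaying symmetrically in x. Each leg rises 735 mm vertically over 392 mm of horizontal reach and is 833 mm long along its own axis. Every leg's outer bottom edge rests on the floor and its outer top edge meets a bottom edge of the beam — the left legs (tilting toward +x) meet the beam's −x bottom edge, the right legs (their mirror images, tilting toward −x) meet its +x bottom edge — so the leg tops tuck under the beam, the beam's underside is 735 mm above the floor, and the feet are 853 mm apart outside-to-outside with the beam centred between them. The two leg pairs are set in 80 mm from either end of the beam.


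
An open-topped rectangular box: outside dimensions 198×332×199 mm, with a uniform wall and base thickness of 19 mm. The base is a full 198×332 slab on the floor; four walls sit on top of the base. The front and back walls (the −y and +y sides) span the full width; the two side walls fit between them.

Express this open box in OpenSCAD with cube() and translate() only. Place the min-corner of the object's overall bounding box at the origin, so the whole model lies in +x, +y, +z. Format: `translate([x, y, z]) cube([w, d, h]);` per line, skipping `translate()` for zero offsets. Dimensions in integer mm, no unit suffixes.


cube([198, 332, 19]);
translate([0, 0, 19]) cube([198, 19, 180]);
translate([0, 313, 19]) cube([198, 19, 180]);
translate([0, 19, 19]) cube([19, 294, 180]);
translate([179, 19, 19]) cube([19, 294, 180]);


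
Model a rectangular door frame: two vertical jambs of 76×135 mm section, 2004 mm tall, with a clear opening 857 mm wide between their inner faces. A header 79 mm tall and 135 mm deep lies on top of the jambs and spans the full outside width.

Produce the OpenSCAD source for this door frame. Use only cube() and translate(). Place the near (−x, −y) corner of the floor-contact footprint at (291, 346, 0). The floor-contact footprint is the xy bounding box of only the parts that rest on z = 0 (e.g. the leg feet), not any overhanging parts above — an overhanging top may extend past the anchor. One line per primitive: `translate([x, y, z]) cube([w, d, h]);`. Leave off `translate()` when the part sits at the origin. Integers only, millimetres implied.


translate([291, 346, 0]) cube([76, 135, 2004]);
translate([1224, 346, 0]) cube([76, 135, 2004]);
translate([291, 346, 2004]) cube([1009, 135, 79]);


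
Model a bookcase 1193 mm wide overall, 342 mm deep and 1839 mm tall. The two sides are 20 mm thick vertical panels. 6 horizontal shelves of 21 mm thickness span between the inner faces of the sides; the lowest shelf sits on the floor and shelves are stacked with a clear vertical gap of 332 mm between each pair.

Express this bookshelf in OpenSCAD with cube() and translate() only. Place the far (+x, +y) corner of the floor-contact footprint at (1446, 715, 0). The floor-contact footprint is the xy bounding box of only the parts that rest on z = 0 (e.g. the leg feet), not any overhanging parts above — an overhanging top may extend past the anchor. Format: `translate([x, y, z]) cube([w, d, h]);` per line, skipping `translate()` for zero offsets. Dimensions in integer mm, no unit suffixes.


translate([253, 373, 0]) cube([20, 342, 1839]);
translate([1426, 373, 0]) cube([20, 342, 1839]);
translate([273, 373, 0]) cube([1153, 342, 21]);
translate([273, 373, 353]) cube([1153, 342, 21]);
translate([273, 373, 706]) cube([1153, 342, 21]);
translate([273, 373, 1059]) cube([1153, 342, 21]);
translate([273, 373, 1412]) cube([1153, 342, 21]);
translate([273, 373, 1765]) cube([1153, 342, 21]);


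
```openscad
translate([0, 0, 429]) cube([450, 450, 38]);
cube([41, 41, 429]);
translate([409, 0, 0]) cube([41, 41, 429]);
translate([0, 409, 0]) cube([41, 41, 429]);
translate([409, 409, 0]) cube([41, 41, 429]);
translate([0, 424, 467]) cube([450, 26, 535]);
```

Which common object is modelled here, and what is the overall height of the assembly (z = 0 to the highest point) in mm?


A chair. The overall height is 1002 mm.

A slab on four corner posts with a tall panel at the back — a chair. The seat slab sits at z = 429 with thickness 38, and the 535 mm backrest starts at the seat top, so the overall height is 429 + 38 + 535 = 1002 mm.


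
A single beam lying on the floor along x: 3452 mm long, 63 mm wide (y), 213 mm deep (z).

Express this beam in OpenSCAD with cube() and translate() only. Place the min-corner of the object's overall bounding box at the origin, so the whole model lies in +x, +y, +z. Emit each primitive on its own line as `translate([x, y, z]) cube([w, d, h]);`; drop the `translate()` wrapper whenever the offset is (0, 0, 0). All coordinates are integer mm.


cube([3452, 63, 213]);


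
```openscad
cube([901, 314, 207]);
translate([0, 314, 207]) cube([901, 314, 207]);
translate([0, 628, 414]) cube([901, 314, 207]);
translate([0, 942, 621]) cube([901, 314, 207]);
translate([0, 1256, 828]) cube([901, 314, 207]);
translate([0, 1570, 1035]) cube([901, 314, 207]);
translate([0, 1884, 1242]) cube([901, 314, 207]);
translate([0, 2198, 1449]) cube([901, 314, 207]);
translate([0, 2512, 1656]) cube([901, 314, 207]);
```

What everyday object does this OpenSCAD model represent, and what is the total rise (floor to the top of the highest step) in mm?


A staircase. The total rise is 1863 mm.

9 identical blocks, each offset up and back from the previous — a staircase. Each step is 207 mm tall and there are 9 of them, so the total rise is 9 × 207 = 1863 mm.


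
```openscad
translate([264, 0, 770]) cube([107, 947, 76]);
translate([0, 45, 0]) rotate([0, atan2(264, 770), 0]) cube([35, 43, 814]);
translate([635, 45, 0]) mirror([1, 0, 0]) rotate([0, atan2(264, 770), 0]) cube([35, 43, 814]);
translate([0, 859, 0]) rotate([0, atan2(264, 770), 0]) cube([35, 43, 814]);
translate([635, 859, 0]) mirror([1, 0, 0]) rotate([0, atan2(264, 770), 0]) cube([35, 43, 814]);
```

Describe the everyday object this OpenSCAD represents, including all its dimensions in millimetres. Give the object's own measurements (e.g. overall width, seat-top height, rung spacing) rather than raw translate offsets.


A sawhorse. A 107×947×76 mm beam (x, y, z) sits on two A-frame leg pairs. Each pair is two raked legs of 35×43 mm section (43 mm along y) splaying symmetrically in x. Each leg rises 770 mm vertically over 264 mm of horizontal reach and is 814 mm long along its own axis. Every leg's outer bottom edge rests on the floor and its outer top edge meets a bottom edge of the beam — the left legs (tilting toward +x) meet the beam's −x bottom edge, the right legs (their mirror images, tilting toward −x) meet its +x bottom edge — so the leg tops tuck under the beam, the beam's underside is 770 mm above the floor, and the feet are 635 mm apart outside-to-outside with the beam centred between them. The two leg pairs are set in 45 mm from either end of the beam.


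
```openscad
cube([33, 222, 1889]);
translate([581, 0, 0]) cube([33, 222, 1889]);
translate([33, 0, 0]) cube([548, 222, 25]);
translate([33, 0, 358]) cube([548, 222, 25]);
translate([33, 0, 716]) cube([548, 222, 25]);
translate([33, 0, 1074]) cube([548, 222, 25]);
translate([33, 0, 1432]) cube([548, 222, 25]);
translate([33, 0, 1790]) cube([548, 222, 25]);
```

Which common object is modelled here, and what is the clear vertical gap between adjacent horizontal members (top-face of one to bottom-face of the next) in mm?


A bookshelf. The clear shelf gap is 333 mm.

Two tall side panels with 6 horizontal boards between them — a bookshelf. The first two shelf undersides are at z = 0 and z = 358; with shelf thickness 25, the clear gap is 358 − 0 − 25 = 333 mm.


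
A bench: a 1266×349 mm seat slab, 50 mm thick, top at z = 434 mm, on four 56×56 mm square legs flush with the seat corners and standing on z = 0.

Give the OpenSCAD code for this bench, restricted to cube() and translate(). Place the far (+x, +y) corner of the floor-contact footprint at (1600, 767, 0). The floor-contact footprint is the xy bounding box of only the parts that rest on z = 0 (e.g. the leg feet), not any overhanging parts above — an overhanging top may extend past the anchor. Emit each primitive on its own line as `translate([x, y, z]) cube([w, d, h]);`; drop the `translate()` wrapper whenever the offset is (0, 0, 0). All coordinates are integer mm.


translate([334, 418, 384]) cube([1266, 349, 50]);
translate([334, 418, 0]) cube([56, 56, 384]);
translate([334, 711, 0]) cube([56, 56, 384]);
translate([1544, 418, 0]) cube([56, 56, 384]);
translate([1544, 711, 0]) cube([56, 56, 384]);


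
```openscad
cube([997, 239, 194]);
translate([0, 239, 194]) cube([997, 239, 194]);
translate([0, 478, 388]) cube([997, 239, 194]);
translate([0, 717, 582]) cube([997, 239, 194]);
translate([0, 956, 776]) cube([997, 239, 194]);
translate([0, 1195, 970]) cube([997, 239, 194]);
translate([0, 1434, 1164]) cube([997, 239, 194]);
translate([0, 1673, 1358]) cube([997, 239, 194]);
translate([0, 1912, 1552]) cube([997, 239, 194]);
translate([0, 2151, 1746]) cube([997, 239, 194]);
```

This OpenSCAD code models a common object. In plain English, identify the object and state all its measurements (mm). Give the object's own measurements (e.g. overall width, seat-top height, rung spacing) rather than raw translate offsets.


A straight staircase of 10 solid steps. Each step is 997 mm wide (x), 239 mm deep (y, the going) and 194 mm tall (the rise). The first step rests on the floor; each subsequent step sits one going further in +y and one rise higher in +z, directly behind and above the previous step with no overlap.


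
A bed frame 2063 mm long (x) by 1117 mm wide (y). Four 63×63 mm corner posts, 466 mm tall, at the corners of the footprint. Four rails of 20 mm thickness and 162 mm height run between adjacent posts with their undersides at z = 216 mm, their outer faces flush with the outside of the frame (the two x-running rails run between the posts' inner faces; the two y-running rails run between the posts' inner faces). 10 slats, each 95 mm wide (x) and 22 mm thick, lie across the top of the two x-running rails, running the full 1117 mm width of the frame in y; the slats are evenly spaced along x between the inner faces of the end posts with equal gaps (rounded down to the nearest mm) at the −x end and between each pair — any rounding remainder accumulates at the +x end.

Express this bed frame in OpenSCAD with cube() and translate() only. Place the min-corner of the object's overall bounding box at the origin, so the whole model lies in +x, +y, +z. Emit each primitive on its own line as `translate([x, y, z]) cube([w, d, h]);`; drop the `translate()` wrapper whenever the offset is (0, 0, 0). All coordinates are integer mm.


cube([63, 63, 466]);
translate([0, 1054, 0]) cube([63, 63, 466]);
translate([2000, 0, 0]) cube([63, 63, 466]);
translate([2000, 1054, 0]) cube([63, 63, 466]);
translate([63, 0, 216]) cube([1937, 20, 162]);
translate([63, 1097, 216]) cube([1937, 20, 162]);
translate([0, 63, 216]) cube([20, 991, 162]);
translate([2043, 63, 216]) cube([20, 991, 162]);
translate([152, 0, 378]) cube([95, 1117, 22]);
translate([336, 0, 378]) cube([95, 1117, 22]);
translate([520, 0, 378]) cube([95, 1117, 22]);
translate([704, 0, 378]) cube([95, 1117, 22]);
translate([888, 0, 378]) cube([95, 1117, 22]);
translate([1072, 0, 378]) cube([95, 1117, 22]);
translate([1256, 0, 378]) cube([95, 1117, 22]);
translate([1440, 0, 378]) cube([95, 1117, 22]);
translate([1624, 0, 378]) cube([95, 1117, 22]);
translate([1808, 0, 378]) cube([95, 1117, 22]);


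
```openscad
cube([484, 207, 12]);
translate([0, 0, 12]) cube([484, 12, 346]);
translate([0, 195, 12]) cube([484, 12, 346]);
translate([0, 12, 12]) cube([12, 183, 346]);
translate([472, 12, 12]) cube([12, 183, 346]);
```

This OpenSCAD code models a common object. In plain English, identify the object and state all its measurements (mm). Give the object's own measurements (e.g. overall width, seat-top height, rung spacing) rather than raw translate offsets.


An open-topped rectangular box: outside dimensions 484×207×358 mm, with a uniform wall and base thickness of 12 mm. The base is a full 484×207 slab on the floor; four walls sit on top of the base. The front and back walls (the −y and +y sides) span the full width; the two side walls fit between them.


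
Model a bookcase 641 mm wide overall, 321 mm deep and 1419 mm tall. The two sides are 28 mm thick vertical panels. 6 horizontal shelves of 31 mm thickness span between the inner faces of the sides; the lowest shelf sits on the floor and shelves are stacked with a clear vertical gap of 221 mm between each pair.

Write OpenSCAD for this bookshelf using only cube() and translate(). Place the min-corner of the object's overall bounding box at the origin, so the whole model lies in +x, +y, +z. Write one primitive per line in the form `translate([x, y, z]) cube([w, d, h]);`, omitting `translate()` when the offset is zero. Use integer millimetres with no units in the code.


cube([28, 321, 1419]);
translate([613, 0, 0]) cube([28, 321, 1419]);
translate([28, 0, 0]) cube([585, 321, 31]);
translate([28, 0, 252]) cube([585, 321, 31]);
translate([28, 0, 504]) cube([585, 321, 31]);
translate([28, 0, 756]) cube([585, 321, 31]);
translate([28, 0, 1008]) cube([585, 321, 31]);
translate([28, 0, 1260]) cube([585, 321, 31]);


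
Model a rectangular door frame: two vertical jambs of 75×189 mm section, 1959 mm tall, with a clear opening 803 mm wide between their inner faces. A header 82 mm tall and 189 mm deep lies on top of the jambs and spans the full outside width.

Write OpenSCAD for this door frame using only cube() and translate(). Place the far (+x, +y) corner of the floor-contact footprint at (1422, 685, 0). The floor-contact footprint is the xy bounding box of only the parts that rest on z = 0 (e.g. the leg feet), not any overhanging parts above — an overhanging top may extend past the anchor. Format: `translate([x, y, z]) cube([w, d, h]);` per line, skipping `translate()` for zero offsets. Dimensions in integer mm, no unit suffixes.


translate([469, 496, 0]) cube([75, 189, 1959]);
translate([1347, 496, 0]) cube([75, 189, 1959]);
translate([469, 496, 1959]) cube([953, 189, 82]);


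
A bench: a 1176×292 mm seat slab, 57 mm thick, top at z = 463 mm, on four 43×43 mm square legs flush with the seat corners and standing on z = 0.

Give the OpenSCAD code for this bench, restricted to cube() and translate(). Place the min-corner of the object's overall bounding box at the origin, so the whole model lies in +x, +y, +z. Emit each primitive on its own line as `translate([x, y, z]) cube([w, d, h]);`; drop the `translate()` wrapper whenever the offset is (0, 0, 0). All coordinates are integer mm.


// leg_h = 463 − 57 = 406
translate([0, 0, 406]) cube([1176, 292, 57]);
cube([43, 43, 406]);
translate([0, 249, 0]) cube([43, 43, 406]);
translate([1133, 0, 0]) cube([43, 43, 406]);
translate([1133, 249, 0]) cube([43, 43, 406]);


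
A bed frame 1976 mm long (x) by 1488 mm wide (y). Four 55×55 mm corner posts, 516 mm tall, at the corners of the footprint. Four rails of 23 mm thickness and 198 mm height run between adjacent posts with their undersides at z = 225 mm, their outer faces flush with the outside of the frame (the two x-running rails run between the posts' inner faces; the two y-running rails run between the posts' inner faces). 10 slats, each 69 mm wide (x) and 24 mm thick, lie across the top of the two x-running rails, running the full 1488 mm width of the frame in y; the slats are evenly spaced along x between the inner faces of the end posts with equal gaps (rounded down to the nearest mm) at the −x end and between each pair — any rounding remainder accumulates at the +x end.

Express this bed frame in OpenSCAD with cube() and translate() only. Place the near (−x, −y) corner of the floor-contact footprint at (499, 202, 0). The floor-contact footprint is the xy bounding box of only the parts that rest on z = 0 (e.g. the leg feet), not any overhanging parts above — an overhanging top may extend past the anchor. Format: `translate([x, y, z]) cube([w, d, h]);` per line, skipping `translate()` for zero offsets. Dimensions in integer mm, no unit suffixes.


// slat z = rail_z + rail_h = 225 + 198 = 423
// slat gap = ⌊(1866 − 10·69) / 11⌋ = 106
translate([499, 202, 0]) cube([55, 55, 516]);
translate([499, 1635, 0]) cube([55, 55, 516]);
translate([2420, 202, 0]) cube([55, 55, 516]);
translate([2420, 1635, 0]) cube([55, 55, 516]);
translate([554, 202, 225]) cube([1866, 23, 198]);
translate([554, 1667, 225]) cube([1866, 23, 198]);
translate([499, 257, 225]) cube([23, 1378, 198]);
translate([2452, 257, 225]) cube([23, 1378, 198]);
translate([660, 202, 423]) cube([69, 1488, 24]);
translate([835, 202, 423]) cube([69, 1488, 24]);
translate([1010, 202, 423]) cube([69, 1488, 24]);
translate([1185, 202, 423]) cube([69, 1488, 24]);
translate([1360, 202, 423]) cube([69, 1488, 24]);
translate([1535, 202, 423]) cube([69, 1488, 24]);
translate([1710, 202, 423]) cube([69, 1488, 24]);
translate([1885, 202, 423]) cube([69, 1488, 24]);
translate([2060, 202, 423]) cube([69, 1488, 24]);
translate([2235, 202, 423]) cube([69, 1488, 24]);


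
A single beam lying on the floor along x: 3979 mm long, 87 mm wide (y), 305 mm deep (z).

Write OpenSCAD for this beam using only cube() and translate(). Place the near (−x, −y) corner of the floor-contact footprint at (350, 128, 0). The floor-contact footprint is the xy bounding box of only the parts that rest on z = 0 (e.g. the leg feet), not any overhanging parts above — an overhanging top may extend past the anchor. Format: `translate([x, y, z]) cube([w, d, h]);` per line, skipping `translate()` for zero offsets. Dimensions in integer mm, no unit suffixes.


translate([350, 128, 0]) cube([3979, 87, 305]);


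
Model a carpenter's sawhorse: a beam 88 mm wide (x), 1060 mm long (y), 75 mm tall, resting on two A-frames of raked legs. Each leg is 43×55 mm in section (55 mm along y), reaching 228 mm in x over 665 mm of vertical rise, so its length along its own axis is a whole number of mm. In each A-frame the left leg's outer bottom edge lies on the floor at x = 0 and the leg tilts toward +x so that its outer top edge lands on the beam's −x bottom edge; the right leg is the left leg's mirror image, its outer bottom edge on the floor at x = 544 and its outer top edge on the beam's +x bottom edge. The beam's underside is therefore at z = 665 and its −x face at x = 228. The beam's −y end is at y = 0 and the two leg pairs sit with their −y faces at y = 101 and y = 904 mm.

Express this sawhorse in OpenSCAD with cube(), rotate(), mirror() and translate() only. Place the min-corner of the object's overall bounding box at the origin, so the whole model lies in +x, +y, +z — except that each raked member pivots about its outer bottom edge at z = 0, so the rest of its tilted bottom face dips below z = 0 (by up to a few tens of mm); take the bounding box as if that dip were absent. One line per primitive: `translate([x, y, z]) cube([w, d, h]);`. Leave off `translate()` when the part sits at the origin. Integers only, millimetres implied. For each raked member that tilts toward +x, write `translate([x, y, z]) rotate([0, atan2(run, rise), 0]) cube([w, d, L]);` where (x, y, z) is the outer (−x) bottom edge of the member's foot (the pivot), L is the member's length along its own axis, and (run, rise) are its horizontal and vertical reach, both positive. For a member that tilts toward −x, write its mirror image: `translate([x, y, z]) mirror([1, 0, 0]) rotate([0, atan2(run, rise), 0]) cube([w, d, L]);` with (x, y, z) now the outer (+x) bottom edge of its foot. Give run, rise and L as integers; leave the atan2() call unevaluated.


translate([228, 0, 665]) cube([88, 1060, 75]);
translate([0, 101, 0]) rotate([0, atan2(228, 665), 0]) cube([43, 55, 703]);
translate([544, 101, 0]) mirror([1, 0, 0]) rotate([0, atan2(228, 665), 0]) cube([43, 55, 703]);
translate([0, 904, 0]) rotate([0, atan2(228, 665), 0]) cube([43, 55, 703]);
translate([544, 904, 0]) mirror([1, 0, 0]) rotate([0, atan2(228, 665), 0]) cube([43, 55, 703]);


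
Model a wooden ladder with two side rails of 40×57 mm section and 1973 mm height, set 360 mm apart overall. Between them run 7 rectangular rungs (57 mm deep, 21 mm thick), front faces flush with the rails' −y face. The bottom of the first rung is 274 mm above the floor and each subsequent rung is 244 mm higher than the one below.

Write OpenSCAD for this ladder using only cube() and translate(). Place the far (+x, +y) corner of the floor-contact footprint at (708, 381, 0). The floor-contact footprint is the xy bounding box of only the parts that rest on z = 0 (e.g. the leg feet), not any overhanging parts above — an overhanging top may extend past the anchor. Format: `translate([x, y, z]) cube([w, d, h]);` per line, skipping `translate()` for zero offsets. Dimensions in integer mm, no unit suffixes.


translate([348, 324, 0]) cube([40, 57, 1973]);
translate([668, 324, 0]) cube([40, 57, 1973]);
translate([388, 324, 274]) cube([280, 57, 21]);
translate([388, 324, 518]) cube([280, 57, 21]);
translate([388, 324, 762]) cube([280, 57, 21]);
translate([388, 324, 1006]) cube([280, 57, 21]);
translate([388, 324, 1250]) cube([280, 57, 21]);
translate([388, 324, 1494]) cube([280, 57, 21]);
translate([388, 324, 1738]) cube([280, 57, 21]);


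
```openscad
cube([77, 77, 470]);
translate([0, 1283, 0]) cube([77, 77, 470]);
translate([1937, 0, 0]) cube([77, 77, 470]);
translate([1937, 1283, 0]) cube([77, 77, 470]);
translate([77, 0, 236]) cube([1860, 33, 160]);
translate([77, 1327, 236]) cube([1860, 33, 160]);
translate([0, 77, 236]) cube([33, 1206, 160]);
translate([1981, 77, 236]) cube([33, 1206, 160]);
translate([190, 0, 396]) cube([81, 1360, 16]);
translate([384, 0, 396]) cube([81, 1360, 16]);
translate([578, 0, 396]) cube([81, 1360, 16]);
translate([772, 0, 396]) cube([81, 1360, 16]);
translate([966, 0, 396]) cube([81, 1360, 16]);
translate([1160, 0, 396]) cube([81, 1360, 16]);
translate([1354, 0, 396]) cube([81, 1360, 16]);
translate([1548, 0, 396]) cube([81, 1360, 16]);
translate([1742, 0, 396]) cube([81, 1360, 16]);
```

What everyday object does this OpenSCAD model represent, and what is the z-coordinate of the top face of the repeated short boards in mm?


A bed frame. The slat-top height is 412 mm.

Four posts, four rails, and a row of slats — a bed frame. Slats sit on the rails at z = 236 + 160 = 396; with slat thickness 16, the top is 412 mm.


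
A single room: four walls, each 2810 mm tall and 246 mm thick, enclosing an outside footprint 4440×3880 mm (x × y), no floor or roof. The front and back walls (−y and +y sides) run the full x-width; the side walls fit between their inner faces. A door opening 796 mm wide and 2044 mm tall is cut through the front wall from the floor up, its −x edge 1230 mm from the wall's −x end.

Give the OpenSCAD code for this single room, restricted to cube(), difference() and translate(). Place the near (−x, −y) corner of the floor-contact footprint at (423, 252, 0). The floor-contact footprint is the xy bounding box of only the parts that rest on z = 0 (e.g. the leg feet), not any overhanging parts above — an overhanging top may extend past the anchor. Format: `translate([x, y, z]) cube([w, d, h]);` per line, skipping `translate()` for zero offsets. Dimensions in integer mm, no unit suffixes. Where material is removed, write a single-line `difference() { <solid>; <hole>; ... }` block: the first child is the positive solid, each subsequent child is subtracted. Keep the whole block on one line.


difference() { translate([423, 252, 0]) cube([4440, 246, 2810]); translate([1653, 252, 0]) cube([796, 246, 2044]); }
translate([423, 3886, 0]) cube([4440, 246, 2810]);
translate([423, 498, 0]) cube([246, 3388, 2810]);
translate([4617, 498, 0]) cube([246, 3388, 2810]);
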